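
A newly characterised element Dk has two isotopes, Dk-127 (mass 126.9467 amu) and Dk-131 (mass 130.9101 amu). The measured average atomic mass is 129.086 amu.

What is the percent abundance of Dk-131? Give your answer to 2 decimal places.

53.98%

Let x be the fractional abundance of Dk-127; then Dk-131 has abundance 1 − x.
126.9467·x + 130.9101·(1 − x) = 129.086
(126.9467 − 130.9101)·x = 129.086 − 130.9101
x = -1.8241 / -3.9634 = 0.46024 → 46.02% Dk-127, 53.98% Dk-131.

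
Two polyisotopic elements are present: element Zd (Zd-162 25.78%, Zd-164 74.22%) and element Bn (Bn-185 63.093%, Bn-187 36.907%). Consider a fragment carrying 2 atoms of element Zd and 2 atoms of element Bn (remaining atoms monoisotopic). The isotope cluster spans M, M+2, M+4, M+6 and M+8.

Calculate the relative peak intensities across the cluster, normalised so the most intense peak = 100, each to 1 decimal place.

6.5 : 45.1 : 100.0 : 75.9 : 18.5

Element Zd pattern (n=2): 0.06646084 : 0.38267832 : 0.55086084
Element Bn pattern (n=2): 0.39807266 : 0.46571467 : 0.13621266
Convolve the two distributions (both contribute in 2-u steps):
  M: 0.06646084×0.39807266 = 0.026456
  M+2: 0.06646084×0.46571467 + 0.38267832×0.39807266 = 0.183286
  M+4: 0.06646084×0.13621266 + 0.38267832×0.46571467 + 0.55086084×0.39807266 = 0.406554
  M+6: 0.38267832×0.13621266 + 0.55086084×0.46571467 = 0.308670
  M+8: 0.55086084×0.13621266 = 0.075034
Scale to base peak (0.406554) = 100: 6.5 : 45.1 : 100.0 : 75.9 : 18.5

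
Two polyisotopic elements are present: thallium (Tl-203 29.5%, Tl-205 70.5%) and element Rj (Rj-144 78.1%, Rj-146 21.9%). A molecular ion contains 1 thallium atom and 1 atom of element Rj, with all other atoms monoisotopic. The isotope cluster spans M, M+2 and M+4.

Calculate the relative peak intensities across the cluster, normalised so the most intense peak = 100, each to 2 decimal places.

Thallium pattern (n=1): 0.2950 : 0.7050
Element Rj pattern (n=1): 0.7810 : 0.2190
Convolve the two distributions (both contribute in 2-u steps):
  M: 0.2950×0.7810 = 0.230395
  M+2: 0.2950×0.2190 + 0.7050×0.7810 = 0.615210
  M+4: 0.7050×0.2190 = 0.154395
Scale to base peak (0.615210) = 100: 37.45 : 100.00 : 25.10

37.45 : 100.00 : 25.10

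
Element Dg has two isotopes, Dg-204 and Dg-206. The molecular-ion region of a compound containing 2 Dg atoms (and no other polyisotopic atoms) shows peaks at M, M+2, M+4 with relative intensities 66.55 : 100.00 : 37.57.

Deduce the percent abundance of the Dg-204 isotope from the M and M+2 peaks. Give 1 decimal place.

Write p for the Dg-204 fraction. I(M+2)/I(M) = [C(2,1)·p^1·(1−p)] / p^2 = 2·(1−p)/p = 100.00/66.55 = 1.5026
(1−p)/p = 1.5026/2 = 0.7513  ⇒  p = 1/(1 + 0.7513) = 0.5710
Dg-204: 57.1%, Dg-206: 42.9%.

57.1%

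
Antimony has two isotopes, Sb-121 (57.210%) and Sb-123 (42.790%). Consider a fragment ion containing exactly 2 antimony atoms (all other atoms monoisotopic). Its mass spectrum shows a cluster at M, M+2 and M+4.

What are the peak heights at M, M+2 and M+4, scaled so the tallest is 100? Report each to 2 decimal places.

66.85 : 100.00 : 37.40

Each Sb atom is independently Sb-121 (p = 0.57210) or Sb-123 (q = 0.42790); the cluster is the binomial expansion (p + q)^2.
P(M) = 0.57210^2 = 0.327298
P(M+2) = 2 × 0.57210^1 × 0.42790^1 = 0.489603
P(M+4) = 0.42790^2 = 0.183098
The M+2 peak is largest (0.489603); scaling to 100 gives 66.85 : 100.00 : 37.40.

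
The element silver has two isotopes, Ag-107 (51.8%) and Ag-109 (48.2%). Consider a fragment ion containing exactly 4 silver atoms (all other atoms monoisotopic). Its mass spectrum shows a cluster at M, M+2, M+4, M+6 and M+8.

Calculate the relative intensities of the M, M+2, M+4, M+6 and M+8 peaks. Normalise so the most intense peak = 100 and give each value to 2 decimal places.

19.25 : 71.65 : 100.00 : 62.03 : 14.43

Expanding (0.518 + 0.482)^4:
P(M) = 0.518^4 = 0.071998
P(M+2) = 4 × 0.518^3 × 0.482^1 = 0.267976
P(M+4) = 6 × 0.518^2 × 0.482^2 = 0.374029
P(M+6) = 4 × 0.518^1 × 0.482^3 = 0.232023
P(M+8) = 0.482^4 = 0.053974
The M+4 peak is largest (0.374029); scaling to 100 gives 19.25 : 71.65 : 100.00 : 62.03 : 14.43.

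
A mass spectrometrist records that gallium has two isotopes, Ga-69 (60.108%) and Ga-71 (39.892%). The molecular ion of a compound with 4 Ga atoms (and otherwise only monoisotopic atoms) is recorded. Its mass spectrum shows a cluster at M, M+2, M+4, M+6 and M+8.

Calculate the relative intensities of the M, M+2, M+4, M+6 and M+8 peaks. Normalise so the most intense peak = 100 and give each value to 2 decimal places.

37.67 : 100.00 : 99.55 : 44.05 : 7.31

Each Ga atom is independently Ga-69 (p = 0.60108) or Ga-71 (q = 0.39892); the cluster is the binomial expansion (p + q)^4.
P(M) = 0.60108^4 = 0.130536
P(M+2) = 4 × 0.60108^3 × 0.39892^1 = 0.346531
P(M+4) = 6 × 0.60108^2 × 0.39892^2 = 0.344975
P(M+6) = 4 × 0.60108^1 × 0.39892^3 = 0.152633
P(M+8) = 0.39892^4 = 0.025325
The M+2 peak is largest (0.346531); scaling to 100 gives 37.67 : 100.00 : 99.55 : 44.05 : 7.31.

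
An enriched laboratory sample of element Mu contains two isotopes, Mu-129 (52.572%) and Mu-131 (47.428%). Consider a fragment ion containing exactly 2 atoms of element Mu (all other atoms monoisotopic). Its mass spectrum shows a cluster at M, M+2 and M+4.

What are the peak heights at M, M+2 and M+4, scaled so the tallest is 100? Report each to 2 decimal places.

Each Mu atom is independently Mu-129 (p = 0.52572) or Mu-131 (q = 0.47428); the cluster is the binomial expansion (p + q)^2.
P(M) = 0.52572^2 = 0.276382
P(M+2) = 2 × 0.52572^1 × 0.47428^1 = 0.498677
P(M+4) = 0.47428^2 = 0.224942
The M+2 peak is largest (0.498677); scaling to 100 gives 55.42 : 100.00 : 45.11.

55.42 : 100.00 : 45.11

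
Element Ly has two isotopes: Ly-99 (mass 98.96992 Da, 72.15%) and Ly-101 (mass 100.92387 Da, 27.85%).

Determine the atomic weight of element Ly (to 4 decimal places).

99.5141 Da

Ar = Σ fᵢ·mᵢ = 0.7215 × 98.96992 + 0.2785 × 100.92387
= 71.406797 + 28.107298 = 99.514095 Da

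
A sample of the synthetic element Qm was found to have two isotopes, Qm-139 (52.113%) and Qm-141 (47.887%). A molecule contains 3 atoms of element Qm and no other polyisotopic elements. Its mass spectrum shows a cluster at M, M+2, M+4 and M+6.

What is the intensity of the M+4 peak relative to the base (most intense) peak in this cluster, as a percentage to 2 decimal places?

(0.52113 + 0.47887)^3 gives M 0.1415, M+2 0.3901, M+4 0.3585, M+6 0.1098; the largest is M+2.
P(M+2) = C(3,1) × 0.52113^2 × 0.47887^1 = 3 × 0.27157648 × 0.47887 = 0.390149 (base)
P(M+4) = C(3,2) × 0.52113^1 × 0.47887^2 = 3 × 0.52113 × 0.22931648 = 0.358511
Relative intensity = 0.358511 / 0.390149 × 100 = 91.89

91.89%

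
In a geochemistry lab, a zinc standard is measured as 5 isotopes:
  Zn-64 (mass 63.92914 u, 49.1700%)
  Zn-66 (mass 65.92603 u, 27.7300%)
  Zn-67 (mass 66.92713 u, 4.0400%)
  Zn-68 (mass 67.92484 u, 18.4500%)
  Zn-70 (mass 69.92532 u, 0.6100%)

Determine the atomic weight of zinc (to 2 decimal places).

65.38 u

The abundance-weighted mean is 0.491700 × 63.92914 + 0.277300 × 65.92603 + 0.040400 × 66.92713 + 0.184500 × 67.92484 + 0.006100 × 69.92532
= 31.433958 + 18.281288 + 2.703856 + 12.532133 + 0.426544 = 65.377779 u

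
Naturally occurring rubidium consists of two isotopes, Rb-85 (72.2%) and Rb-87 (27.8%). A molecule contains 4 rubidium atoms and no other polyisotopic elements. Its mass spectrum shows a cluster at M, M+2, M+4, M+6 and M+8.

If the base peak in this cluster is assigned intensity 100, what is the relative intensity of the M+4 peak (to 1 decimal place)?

57.8

(0.722 + 0.278)^4 gives M 0.2717, M+2 0.4185, M+4 0.2417, M+6 0.0620, M+8 0.0060; the largest is M+2.
P(M+2) = C(4,1) × 0.722^3 × 0.278^1 = 4 × 0.37636705 × 0.2780 = 0.418520 (base)
P(M+4) = C(4,2) × 0.722^2 × 0.278^2 = 6 × 0.521284 × 0.077284 = 0.241721
Relative intensity = 0.241721 / 0.418520 × 100 = 57.8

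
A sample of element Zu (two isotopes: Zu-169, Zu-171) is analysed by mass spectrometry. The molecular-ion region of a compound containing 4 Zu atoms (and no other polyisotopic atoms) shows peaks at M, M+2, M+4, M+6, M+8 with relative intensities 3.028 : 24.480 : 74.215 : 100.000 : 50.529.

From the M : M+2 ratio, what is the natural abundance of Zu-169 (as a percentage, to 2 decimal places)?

33.10%

Write p for the Zu-169 fraction. I(M+2)/I(M) = [C(4,1)·p^3·(1−p)] / p^4 = 4·(1−p)/p = 24.480/3.028 = 8.0845
(1−p)/p = 8.0845/4 = 2.0211  ⇒  p = 1/(1 + 2.0211) = 0.3310
Zu-169: 33.10%, Zu-171: 66.90%.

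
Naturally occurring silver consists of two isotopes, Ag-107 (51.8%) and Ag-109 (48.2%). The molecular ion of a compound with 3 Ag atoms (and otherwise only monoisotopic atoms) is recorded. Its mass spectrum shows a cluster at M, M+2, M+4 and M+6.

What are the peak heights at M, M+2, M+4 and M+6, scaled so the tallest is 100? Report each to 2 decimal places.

35.82 : 100.00 : 93.05 : 28.86

Expanding (0.518 + 0.482)^3:
P(M) = 0.518^3 = 0.138992
P(M+2) = 3 × 0.518^2 × 0.482^1 = 0.387997
P(M+4) = 3 × 0.518^1 × 0.482^2 = 0.361031
P(M+6) = 0.482^3 = 0.111980
The M+2 peak is largest (0.387997); scaling to 100 gives 35.82 : 100.00 : 93.05 : 28.86.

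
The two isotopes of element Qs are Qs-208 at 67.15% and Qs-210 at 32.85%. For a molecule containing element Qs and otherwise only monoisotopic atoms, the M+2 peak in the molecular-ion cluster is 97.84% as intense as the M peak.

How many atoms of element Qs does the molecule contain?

2

With n Qs atoms, P(M+2)/P(M) = C(n,1)·p^(n−1)q / p^n = n·q/p = n · 0.3285/0.6715.
n = 0.9784 × 0.6715/0.3285 = 2.00 ≈ 2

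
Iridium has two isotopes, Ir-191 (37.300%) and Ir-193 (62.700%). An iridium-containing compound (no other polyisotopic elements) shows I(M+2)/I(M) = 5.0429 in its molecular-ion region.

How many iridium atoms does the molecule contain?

3

For n independent Ir atoms, I(M+2)/I(M) = n · (abundance Ir-193) / (abundance Ir-191) = n · 0.62700/0.37300.
n = 5.0429 × 0.37300/0.62700 = 3.00 ≈ 3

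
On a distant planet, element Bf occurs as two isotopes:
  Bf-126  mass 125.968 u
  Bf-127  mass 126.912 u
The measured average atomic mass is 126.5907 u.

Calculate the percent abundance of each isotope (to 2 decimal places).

Bf-126: 34.04%, Bf-127: 65.96%

Let x be the fractional abundance of Bf-126; then Bf-127 has abundance 1 − x.
125.968·x + 126.912·(1 − x) = 126.5907
(125.968 − 126.912)·x = 126.5907 − 126.912
x = -0.3213 / -0.944 = 0.34036 → 34.04% Bf-126, 65.96% Bf-127.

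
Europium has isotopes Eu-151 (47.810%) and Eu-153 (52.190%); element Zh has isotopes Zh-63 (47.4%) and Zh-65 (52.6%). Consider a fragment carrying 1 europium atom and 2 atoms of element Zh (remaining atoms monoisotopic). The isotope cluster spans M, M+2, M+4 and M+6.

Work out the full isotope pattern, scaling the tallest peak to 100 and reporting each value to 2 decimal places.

Europium pattern (n=1): 0.4781 : 0.5219
Element Zh pattern (n=2): 0.224676 : 0.498648 : 0.276676
Convolve the two distributions (both contribute in 2-u steps):
  M: 0.4781×0.224676 = 0.107418
  M+2: 0.4781×0.498648 + 0.5219×0.224676 = 0.355662
  M+4: 0.4781×0.276676 + 0.5219×0.498648 = 0.392523
  M+6: 0.5219×0.276676 = 0.144397
Scale to base peak (0.392523) = 100: 27.37 : 90.61 : 100.00 : 36.79

27.37 : 90.61 : 100.00 : 36.79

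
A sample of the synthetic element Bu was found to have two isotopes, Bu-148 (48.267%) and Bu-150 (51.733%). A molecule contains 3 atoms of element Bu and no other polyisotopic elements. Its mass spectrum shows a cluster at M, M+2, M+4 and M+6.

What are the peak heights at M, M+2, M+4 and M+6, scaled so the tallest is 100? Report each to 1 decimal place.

The 3 Bu atoms are independent, so intensities follow the terms of (0.48267 + 0.51733)^3.
P(M) = 0.48267^3 = 0.112448
P(M+2) = 3 × 0.48267^2 × 0.51733^1 = 0.361568
P(M+4) = 3 × 0.48267^1 × 0.51733^2 = 0.387531
P(M+6) = 0.51733^3 = 0.138453
The M+4 peak is largest (0.387531); scaling to 100 gives 29.0 : 93.3 : 100.0 : 35.7.

29.0 : 93.3 : 100.0 : 35.7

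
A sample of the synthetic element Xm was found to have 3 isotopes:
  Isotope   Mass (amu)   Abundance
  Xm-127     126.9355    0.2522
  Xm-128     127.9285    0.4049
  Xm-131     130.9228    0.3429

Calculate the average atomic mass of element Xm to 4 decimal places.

Average mass = Σ (abundance × isotope mass) = 0.2522 × 126.9355 + 0.4049 × 127.9285 + 0.3429 × 130.9228
= 32.01313 + 51.79825 + 44.89343 = 128.70481 amu

128.7048 amu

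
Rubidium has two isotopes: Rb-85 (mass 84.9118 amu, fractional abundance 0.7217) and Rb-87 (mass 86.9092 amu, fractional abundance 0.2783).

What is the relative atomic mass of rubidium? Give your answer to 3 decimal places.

85.468 amu

Average mass = Σ (abundance × isotope mass) = 0.7217 × 84.9118 + 0.2783 × 86.9092
= 61.28085 + 24.18683 = 85.46768 amu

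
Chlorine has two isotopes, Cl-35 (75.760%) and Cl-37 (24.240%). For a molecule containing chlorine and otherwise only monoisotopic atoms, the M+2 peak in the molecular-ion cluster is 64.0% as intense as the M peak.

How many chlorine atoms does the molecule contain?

2

With n Cl atoms, P(M+2)/P(M) = C(n,1)·p^(n−1)q / p^n = n·q/p = n · 0.24240/0.75760.
n = 0.640 × 0.75760/0.24240 = 2.00 ≈ 2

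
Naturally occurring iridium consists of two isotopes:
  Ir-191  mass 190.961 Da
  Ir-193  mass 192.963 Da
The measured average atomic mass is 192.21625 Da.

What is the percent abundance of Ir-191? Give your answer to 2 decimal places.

Let x be the fractional abundance of Ir-191; then Ir-193 has abundance 1 − x.
190.961·x + 192.963·(1 − x) = 192.21625
(190.961 − 192.963)·x = 192.21625 − 192.963
x = -0.74675 / -2.002 = 0.37300 → 37.30% Ir-191, 62.70% Ir-193.

37.30%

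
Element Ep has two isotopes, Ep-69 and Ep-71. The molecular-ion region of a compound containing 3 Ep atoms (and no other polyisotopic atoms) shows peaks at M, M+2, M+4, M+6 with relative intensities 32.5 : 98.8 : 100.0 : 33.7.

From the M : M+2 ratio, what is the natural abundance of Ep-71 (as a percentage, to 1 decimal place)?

50.3%

If p is the fraction of Ep that is Ep-69, then I(M+2)/I(M) = [C(3,1)·p^2·(1−p)] / p^3 = 3·(1−p)/p = 98.8/32.5 = 3.0400
(1−p)/p = 3.0400/3 = 1.0133  ⇒  p = 1/(1 + 1.0133) = 0.4967
Ep-69: 49.7%, Ep-71: 50.3%.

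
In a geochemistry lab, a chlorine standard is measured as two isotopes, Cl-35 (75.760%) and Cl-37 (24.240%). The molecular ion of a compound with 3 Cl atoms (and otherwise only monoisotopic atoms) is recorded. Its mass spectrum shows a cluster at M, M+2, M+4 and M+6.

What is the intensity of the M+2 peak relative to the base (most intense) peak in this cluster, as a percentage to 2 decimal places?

(0.75760 + 0.24240)^3 gives M 0.4348, M+2 0.4174, M+4 0.1335, M+6 0.0142; the largest is M.
P(M) = C(3,0) × 0.75760^3 × 0.24240^0 = 1 × 0.4348304 × 1.0000 = 0.434830 (base)
P(M+2) = C(3,1) × 0.75760^2 × 0.24240^1 = 3 × 0.57395776 × 0.2424 = 0.417382
Relative intensity = 0.417382 / 0.434830 × 100 = 95.99

95.99%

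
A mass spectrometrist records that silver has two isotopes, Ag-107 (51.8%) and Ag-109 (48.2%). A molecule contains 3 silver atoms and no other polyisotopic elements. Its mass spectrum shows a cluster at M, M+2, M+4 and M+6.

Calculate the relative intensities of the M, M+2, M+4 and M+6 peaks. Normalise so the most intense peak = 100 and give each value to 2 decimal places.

Each Ag atom is independently Ag-107 (p = 0.518) or Ag-109 (q = 0.482); the cluster is the binomial expansion (p + q)^3.
P(M) = 0.518^3 = 0.138992
P(M+2) = 3 × 0.518^2 × 0.482^1 = 0.387997
P(M+4) = 3 × 0.518^1 × 0.482^2 = 0.361031
P(M+6) = 0.482^3 = 0.111980
The M+2 peak is largest (0.387997); scaling to 100 gives 35.82 : 100.00 : 93.05 : 28.86.

35.82 : 100.00 : 93.05 : 28.86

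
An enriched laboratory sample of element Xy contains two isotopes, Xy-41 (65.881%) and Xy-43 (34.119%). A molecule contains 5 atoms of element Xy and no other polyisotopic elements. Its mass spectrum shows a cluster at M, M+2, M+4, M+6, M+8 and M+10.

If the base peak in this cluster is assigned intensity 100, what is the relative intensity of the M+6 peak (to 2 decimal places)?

Binomial terms of (0.65881 + 0.34119)^5: M 0.1241, M+2 0.3214, M+4 0.3329, M+6 0.1724, M+8 0.0446, M+10 0.0046 → M+4 is the base peak.
P(M+4) = C(5,2) × 0.65881^3 × 0.34119^2 = 10 × 0.28594371 × 0.11641062 = 0.332869 (base)
P(M+6) = C(5,3) × 0.65881^2 × 0.34119^3 = 10 × 0.43403062 × 0.03971814 = 0.172389
Relative intensity = 0.172389 / 0.332869 × 100 = 51.79

51.79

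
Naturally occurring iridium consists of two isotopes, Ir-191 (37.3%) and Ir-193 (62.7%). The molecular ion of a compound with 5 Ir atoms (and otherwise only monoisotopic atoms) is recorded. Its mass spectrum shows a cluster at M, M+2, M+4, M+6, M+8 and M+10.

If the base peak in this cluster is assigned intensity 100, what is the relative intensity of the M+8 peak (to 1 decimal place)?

84.0

(0.373 + 0.627)^5 gives M 0.0072, M+2 0.0607, M+4 0.2040, M+6 0.3429, M+8 0.2882, M+10 0.0969; the largest is M+6.
P(M+6) = C(5,3) × 0.373^2 × 0.627^3 = 10 × 0.139129 × 0.24649188 = 0.342942 (base)
P(M+8) = C(5,4) × 0.373^1 × 0.627^4 = 5 × 0.3730 × 0.15455041 = 0.288237
Relative intensity = 0.288237 / 0.342942 × 100 = 84.0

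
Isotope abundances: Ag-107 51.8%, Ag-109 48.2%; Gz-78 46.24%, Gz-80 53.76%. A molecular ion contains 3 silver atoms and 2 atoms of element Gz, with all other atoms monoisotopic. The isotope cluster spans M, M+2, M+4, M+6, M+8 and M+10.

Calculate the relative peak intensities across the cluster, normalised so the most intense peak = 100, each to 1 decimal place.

Silver pattern (n=3): 0.13899183 : 0.3879965 : 0.3610315 : 0.11198017
Element Gz pattern (n=2): 0.21381376 : 0.49717248 : 0.28901376
Convolve the two distributions (both contribute in 2-u steps):
  M: 0.13899183×0.21381376 = 0.029718
  M+2: 0.13899183×0.49717248 + 0.3879965×0.21381376 = 0.152062
  M+4: 0.13899183×0.28901376 + 0.3879965×0.49717248 + 0.3610315×0.21381376 = 0.310265
  M+6: 0.3879965×0.28901376 + 0.3610315×0.49717248 + 0.11198017×0.21381376 = 0.315574
  M+8: 0.3610315×0.28901376 + 0.11198017×0.49717248 = 0.160017
  M+10: 0.11198017×0.28901376 = 0.032364
Scale to base peak (0.315574) = 100: 9.4 : 48.2 : 98.3 : 100.0 : 50.7 : 10.3

9.4 : 48.2 : 98.3 : 100.0 : 50.7 : 10.3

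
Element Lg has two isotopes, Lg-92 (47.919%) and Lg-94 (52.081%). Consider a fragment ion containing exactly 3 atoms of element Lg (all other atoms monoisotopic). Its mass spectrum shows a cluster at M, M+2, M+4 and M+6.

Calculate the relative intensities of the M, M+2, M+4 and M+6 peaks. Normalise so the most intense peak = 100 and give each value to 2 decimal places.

28.22 : 92.01 : 100.00 : 36.23

Expanding (0.47919 + 0.52081)^3:
P(M) = 0.47919^3 = 0.110033
P(M+2) = 3 × 0.47919^2 × 0.52081^1 = 0.358770
P(M+4) = 3 × 0.47919^1 × 0.52081^2 = 0.389931
P(M+6) = 0.52081^3 = 0.141266
The M+4 peak is largest (0.389931); scaling to 100 gives 28.22 : 92.01 : 100.00 : 36.23.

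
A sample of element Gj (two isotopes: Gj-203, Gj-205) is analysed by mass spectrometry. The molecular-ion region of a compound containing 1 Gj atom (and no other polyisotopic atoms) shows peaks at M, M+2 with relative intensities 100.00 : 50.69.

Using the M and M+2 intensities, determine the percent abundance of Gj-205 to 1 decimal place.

33.6%

Write p for the Gj-203 fraction. I(M+2)/I(M) = [C(1,1)·p^0·(1−p)] / p^1 = 1·(1−p)/p = 50.69/100.00 = 0.5069
(1−p)/p = 0.5069/1 = 0.5069  ⇒  p = 1/(1 + 0.5069) = 0.6636
Gj-203: 66.4%, Gj-205: 33.6%.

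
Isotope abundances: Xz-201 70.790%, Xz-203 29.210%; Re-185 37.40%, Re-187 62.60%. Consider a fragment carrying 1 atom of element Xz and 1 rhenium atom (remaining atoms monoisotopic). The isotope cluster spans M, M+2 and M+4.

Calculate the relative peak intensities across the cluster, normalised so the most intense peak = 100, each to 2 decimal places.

47.93 : 100.00 : 33.10

Element Xz pattern (n=1): 0.7079 : 0.2921
Rhenium pattern (n=1): 0.3740 : 0.6260
Convolve the two distributions (both contribute in 2-u steps):
  M: 0.7079×0.3740 = 0.264755
  M+2: 0.7079×0.6260 + 0.2921×0.3740 = 0.552391
  M+4: 0.2921×0.6260 = 0.182855
Scale to base peak (0.552391) = 100: 47.93 : 100.00 : 33.10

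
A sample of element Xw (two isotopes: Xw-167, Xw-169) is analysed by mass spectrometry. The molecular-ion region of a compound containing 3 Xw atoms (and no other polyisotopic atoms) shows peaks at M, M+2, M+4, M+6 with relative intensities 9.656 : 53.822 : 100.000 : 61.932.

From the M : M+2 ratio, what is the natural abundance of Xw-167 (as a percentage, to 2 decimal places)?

Write p for the Xw-167 fraction. I(M+2)/I(M) = [C(3,1)·p^2·(1−p)] / p^3 = 3·(1−p)/p = 53.822/9.656 = 5.5739
(1−p)/p = 5.5739/3 = 1.8580  ⇒  p = 1/(1 + 1.8580) = 0.3499
Xw-167: 34.99%, Xw-169: 65.01%.

34.99%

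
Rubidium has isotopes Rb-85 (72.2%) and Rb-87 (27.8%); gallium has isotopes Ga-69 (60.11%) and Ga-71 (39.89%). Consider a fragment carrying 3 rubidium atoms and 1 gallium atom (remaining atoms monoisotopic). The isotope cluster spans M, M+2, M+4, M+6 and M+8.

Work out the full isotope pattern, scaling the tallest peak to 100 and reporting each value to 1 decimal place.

55.0 : 100.0 : 66.6 : 19.4 : 2.1

Rubidium pattern (n=3): 0.37636705 : 0.43475086 : 0.16739714 : 0.02148495
Gallium pattern (n=1): 0.6011 : 0.3989
Convolve the two distributions (both contribute in 2-u steps):
  M: 0.37636705×0.6011 = 0.226234
  M+2: 0.37636705×0.3989 + 0.43475086×0.6011 = 0.411462
  M+4: 0.43475086×0.3989 + 0.16739714×0.6011 = 0.274045
  M+6: 0.16739714×0.3989 + 0.02148495×0.6011 = 0.079689
  M+8: 0.02148495×0.3989 = 0.008570
Scale to base peak (0.411462) = 100: 55.0 : 100.0 : 66.6 : 19.4 : 2.1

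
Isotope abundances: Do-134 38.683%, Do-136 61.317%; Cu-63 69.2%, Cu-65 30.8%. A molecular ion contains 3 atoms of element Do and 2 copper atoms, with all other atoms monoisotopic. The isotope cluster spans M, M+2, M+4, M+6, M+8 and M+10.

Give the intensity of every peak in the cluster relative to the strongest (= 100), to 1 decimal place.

8.4 : 47.2 : 100.0 : 97.2 : 42.1 : 6.6

Element Do pattern (n=3): 0.05788425 : 0.27525958 : 0.43631807 : 0.23053809
Copper pattern (n=2): 0.478864 : 0.426272 : 0.094864
Convolve the two distributions (both contribute in 2-u steps):
  M: 0.05788425×0.478864 = 0.027719
  M+2: 0.05788425×0.426272 + 0.27525958×0.478864 = 0.156486
  M+4: 0.05788425×0.094864 + 0.27525958×0.426272 + 0.43631807×0.478864 = 0.331764
  M+6: 0.27525958×0.094864 + 0.43631807×0.426272 + 0.23053809×0.478864 = 0.322499
  M+8: 0.43631807×0.094864 + 0.23053809×0.426272 = 0.139663
  M+10: 0.23053809×0.094864 = 0.021870
Scale to base peak (0.331764) = 100: 8.4 : 47.2 : 100.0 : 97.2 : 42.1 : 6.6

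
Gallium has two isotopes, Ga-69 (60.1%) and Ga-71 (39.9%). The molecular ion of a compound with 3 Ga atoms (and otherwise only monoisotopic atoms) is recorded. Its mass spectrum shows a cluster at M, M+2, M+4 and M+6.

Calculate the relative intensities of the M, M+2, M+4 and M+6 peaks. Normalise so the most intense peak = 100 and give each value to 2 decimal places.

Expanding (0.601 + 0.399)^3:
P(M) = 0.601^3 = 0.217082
P(M+2) = 3 × 0.601^2 × 0.399^1 = 0.432358
P(M+4) = 3 × 0.601^1 × 0.399^2 = 0.287039
P(M+6) = 0.399^3 = 0.063521
The M+2 peak is largest (0.432358); scaling to 100 gives 50.21 : 100.00 : 66.39 : 14.69.

50.21 : 100.00 : 66.39 : 14.69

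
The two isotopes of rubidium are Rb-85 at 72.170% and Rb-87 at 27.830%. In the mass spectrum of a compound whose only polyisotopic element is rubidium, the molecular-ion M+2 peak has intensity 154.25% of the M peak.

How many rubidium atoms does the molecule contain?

4

For n independent Rb atoms, I(M+2)/I(M) = n · (abundance Rb-87) / (abundance Rb-85) = n · 0.27830/0.72170.
n = 1.5425 × 0.72170/0.27830 = 4.00 ≈ 4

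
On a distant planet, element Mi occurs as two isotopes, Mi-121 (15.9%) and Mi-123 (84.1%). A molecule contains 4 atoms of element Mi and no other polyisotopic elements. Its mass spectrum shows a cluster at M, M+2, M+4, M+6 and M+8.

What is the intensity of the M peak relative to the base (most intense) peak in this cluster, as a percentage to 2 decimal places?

(0.159 + 0.841)^4 gives M 0.0006, M+2 0.0135, M+4 0.1073, M+6 0.3783, M+8 0.5002; the largest is M+8.
P(M+8) = C(4,4) × 0.159^0 × 0.841^4 = 1 × 1.0000 × 0.50024641 = 0.500246 (base)
P(M) = C(4,0) × 0.159^4 × 0.841^0 = 1 × 0.00063913 × 1.0000 = 0.000639
Relative intensity = 0.000639 / 0.500246 × 100 = 0.13

0.13%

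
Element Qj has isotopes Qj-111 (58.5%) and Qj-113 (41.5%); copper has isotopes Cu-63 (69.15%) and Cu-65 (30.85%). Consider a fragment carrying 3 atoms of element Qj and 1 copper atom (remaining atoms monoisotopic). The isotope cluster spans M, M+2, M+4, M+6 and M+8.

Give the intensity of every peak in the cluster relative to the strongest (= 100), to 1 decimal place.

Element Qj pattern (n=3): 0.20020162 : 0.42607012 : 0.30225488 : 0.07147338
Copper pattern (n=1): 0.6915 : 0.3085
Convolve the two distributions (both contribute in 2-u steps):
  M: 0.20020162×0.6915 = 0.138439
  M+2: 0.20020162×0.3085 + 0.42607012×0.6915 = 0.356390
  M+4: 0.42607012×0.3085 + 0.30225488×0.6915 = 0.340452
  M+6: 0.30225488×0.3085 + 0.07147338×0.6915 = 0.142669
  M+8: 0.07147338×0.3085 = 0.022050
Scale to base peak (0.356390) = 100: 38.8 : 100.0 : 95.5 : 40.0 : 6.2

38.8 : 100.0 : 95.5 : 40.0 : 6.2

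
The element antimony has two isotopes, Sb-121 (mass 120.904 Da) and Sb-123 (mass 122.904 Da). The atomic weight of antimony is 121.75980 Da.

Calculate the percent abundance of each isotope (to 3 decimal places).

Sb-121: 57.210%, Sb-123: 42.790%

Writing the weighted mean with unknown fraction x of Sb-121:
120.904·x + 122.904·(1 − x) = 121.75980
(120.904 − 122.904)·x = 121.75980 − 122.904
x = -1.14420 / -2.000 = 0.57210 → 57.210% Sb-121, 42.790% Sb-123.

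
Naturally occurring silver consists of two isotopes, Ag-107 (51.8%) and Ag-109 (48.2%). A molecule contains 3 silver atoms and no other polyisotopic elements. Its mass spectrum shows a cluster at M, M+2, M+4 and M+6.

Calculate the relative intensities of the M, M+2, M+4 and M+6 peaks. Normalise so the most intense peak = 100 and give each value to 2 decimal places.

35.82 : 100.00 : 93.05 : 28.86

Each Ag atom is independently Ag-107 (p = 0.518) or Ag-109 (q = 0.482); the cluster is the binomial expansion (p + q)^3.
P(M) = 0.518^3 = 0.138992
P(M+2) = 3 × 0.518^2 × 0.482^1 = 0.387997
P(M+4) = 3 × 0.518^1 × 0.482^2 = 0.361031
P(M+6) = 0.482^3 = 0.111980
The M+2 peak is largest (0.387997); scaling to 100 gives 35.82 : 100.00 : 93.05 : 28.86.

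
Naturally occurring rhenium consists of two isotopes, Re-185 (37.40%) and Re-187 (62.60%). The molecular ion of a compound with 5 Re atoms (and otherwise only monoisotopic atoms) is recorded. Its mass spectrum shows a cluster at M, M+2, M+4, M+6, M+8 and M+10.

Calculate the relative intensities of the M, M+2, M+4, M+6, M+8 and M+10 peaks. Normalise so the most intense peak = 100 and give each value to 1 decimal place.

The 5 Re atoms are independent, so intensities follow the terms of (0.3740 + 0.6260)^5.
P(M) = 0.3740^5 = 0.007317
P(M+2) = 5 × 0.3740^4 × 0.6260^1 = 0.061239
P(M+4) = 10 × 0.3740^3 × 0.6260^2 = 0.205005
P(M+6) = 10 × 0.3740^2 × 0.6260^3 = 0.343136
P(M+8) = 5 × 0.3740^1 × 0.6260^4 = 0.287170
P(M+10) = 0.6260^5 = 0.096133
The M+6 peak is largest (0.343136); scaling to 100 gives 2.1 : 17.8 : 59.7 : 100.0 : 83.7 : 28.0.

2.1 : 17.8 : 59.7 : 100.0 : 83.7 : 28.0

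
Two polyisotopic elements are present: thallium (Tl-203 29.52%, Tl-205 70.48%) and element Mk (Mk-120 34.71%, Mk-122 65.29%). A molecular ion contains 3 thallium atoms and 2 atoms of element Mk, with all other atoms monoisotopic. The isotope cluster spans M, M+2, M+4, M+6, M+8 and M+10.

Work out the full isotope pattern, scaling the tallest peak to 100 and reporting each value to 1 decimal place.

Thallium pattern (n=3): 0.02572463 : 0.18425524 : 0.43991564 : 0.35010449
Element Mk pattern (n=2): 0.12047841 : 0.45324318 : 0.42627841
Convolve the two distributions (both contribute in 2-u steps):
  M: 0.02572463×0.12047841 = 0.003099
  M+2: 0.02572463×0.45324318 + 0.18425524×0.12047841 = 0.033858
  M+4: 0.02572463×0.42627841 + 0.18425524×0.45324318 + 0.43991564×0.12047841 = 0.147479
  M+6: 0.18425524×0.42627841 + 0.43991564×0.45324318 + 0.35010449×0.12047841 = 0.320113
  M+8: 0.43991564×0.42627841 + 0.35010449×0.45324318 = 0.346209
  M+10: 0.35010449×0.42627841 = 0.149242
Scale to base peak (0.346209) = 100: 0.9 : 9.8 : 42.6 : 92.5 : 100.0 : 43.1

0.9 : 9.8 : 42.6 : 92.5 : 100.0 : 43.1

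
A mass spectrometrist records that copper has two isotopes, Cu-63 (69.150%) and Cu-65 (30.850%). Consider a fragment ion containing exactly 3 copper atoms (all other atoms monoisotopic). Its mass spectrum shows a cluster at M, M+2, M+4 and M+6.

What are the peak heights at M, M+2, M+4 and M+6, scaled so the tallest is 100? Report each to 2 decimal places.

74.72 : 100.00 : 44.61 : 6.63

The 3 Cu atoms are independent, so intensities follow the terms of (0.69150 + 0.30850)^3.
P(M) = 0.69150^3 = 0.330656
P(M+2) = 3 × 0.69150^2 × 0.30850^1 = 0.442548
P(M+4) = 3 × 0.69150^1 × 0.30850^2 = 0.197435
P(M+6) = 0.30850^3 = 0.029361
The M+2 peak is largest (0.442548); scaling to 100 gives 74.72 : 100.00 : 44.61 : 6.63.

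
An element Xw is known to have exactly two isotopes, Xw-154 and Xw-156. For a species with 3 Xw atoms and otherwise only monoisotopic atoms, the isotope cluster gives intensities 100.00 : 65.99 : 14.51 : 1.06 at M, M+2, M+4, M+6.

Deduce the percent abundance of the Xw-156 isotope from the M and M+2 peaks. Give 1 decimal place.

Let p = fractional abundance of Xw-154. I(M+2)/I(M) = [C(3,1)·p^2·(1−p)] / p^3 = 3·(1−p)/p = 65.99/100.00 = 0.6599
(1−p)/p = 0.6599/3 = 0.2200  ⇒  p = 1/(1 + 0.2200) = 0.8197
Xw-154: 82.0%, Xw-156: 18.0%.

18.0%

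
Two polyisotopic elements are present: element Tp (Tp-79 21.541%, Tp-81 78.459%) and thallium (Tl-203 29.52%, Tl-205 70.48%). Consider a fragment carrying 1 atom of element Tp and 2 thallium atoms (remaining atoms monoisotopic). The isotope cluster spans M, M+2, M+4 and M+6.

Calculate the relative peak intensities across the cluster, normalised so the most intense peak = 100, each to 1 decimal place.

Element Tp pattern (n=1): 0.21541 : 0.78459
Thallium pattern (n=2): 0.08714304 : 0.41611392 : 0.49674304
Convolve the two distributions (both contribute in 2-u steps):
  M: 0.21541×0.08714304 = 0.018771
  M+2: 0.21541×0.41611392 + 0.78459×0.08714304 = 0.158007
  M+4: 0.21541×0.49674304 + 0.78459×0.41611392 = 0.433482
  M+6: 0.78459×0.49674304 = 0.389740
Scale to base peak (0.433482) = 100: 4.3 : 36.5 : 100.0 : 89.9

4.3 : 36.5 : 100.0 : 89.9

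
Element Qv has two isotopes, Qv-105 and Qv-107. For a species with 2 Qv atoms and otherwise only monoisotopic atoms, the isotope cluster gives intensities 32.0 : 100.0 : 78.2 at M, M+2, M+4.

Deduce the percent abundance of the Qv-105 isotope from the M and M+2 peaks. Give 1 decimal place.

Write p for the Qv-105 fraction. I(M+2)/I(M) = [C(2,1)·p^1·(1−p)] / p^2 = 2·(1−p)/p = 100.0/32.0 = 3.1250
(1−p)/p = 3.1250/2 = 1.5625  ⇒  p = 1/(1 + 1.5625) = 0.3902
Qv-105: 39.0%, Qv-107: 61.0%.

39.0%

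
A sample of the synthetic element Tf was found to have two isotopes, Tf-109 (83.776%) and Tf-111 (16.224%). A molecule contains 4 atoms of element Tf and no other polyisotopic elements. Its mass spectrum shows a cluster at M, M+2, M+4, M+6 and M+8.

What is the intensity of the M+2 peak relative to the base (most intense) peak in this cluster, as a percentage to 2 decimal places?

Binomial terms of (0.83776 + 0.16224)^4: M 0.4926, M+2 0.3816, M+4 0.1108, M+6 0.0143, M+8 0.0007 → M is the base peak.
P(M) = C(4,0) × 0.83776^4 × 0.16224^0 = 1 × 0.49258194 × 1.0000 = 0.492582 (base)
P(M+2) = C(4,1) × 0.83776^3 × 0.16224^1 = 4 × 0.587975 × 0.16224 = 0.381572
Relative intensity = 0.381572 / 0.492582 × 100 = 77.46

77.46%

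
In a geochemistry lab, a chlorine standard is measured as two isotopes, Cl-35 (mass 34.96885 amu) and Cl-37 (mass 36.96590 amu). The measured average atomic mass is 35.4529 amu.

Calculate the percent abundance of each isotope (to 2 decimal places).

Let x be the fractional abundance of Cl-35; then Cl-37 has abundance 1 − x.
34.96885·x + 36.96590·(1 − x) = 35.4529
(34.96885 − 36.96590)·x = 35.4529 − 36.96590
x = -1.51300 / -1.99705 = 0.75762 → 75.76% Cl-35, 24.24% Cl-37.

Cl-35: 75.76%, Cl-37: 24.24%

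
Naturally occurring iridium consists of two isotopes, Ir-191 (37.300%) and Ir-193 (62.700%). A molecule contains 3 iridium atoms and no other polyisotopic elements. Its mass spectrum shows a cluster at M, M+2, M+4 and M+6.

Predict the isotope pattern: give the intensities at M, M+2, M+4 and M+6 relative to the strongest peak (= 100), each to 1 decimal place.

11.8 : 59.5 : 100.0 : 56.0

The 3 Ir atoms are independent, so intensities follow the terms of (0.37300 + 0.62700)^3.
P(M) = 0.37300^3 = 0.051895
P(M+2) = 3 × 0.37300^2 × 0.62700^1 = 0.261702
P(M+4) = 3 × 0.37300^1 × 0.62700^2 = 0.439911
P(M+6) = 0.62700^3 = 0.246492
The M+4 peak is largest (0.439911); scaling to 100 gives 11.8 : 59.5 : 100.0 : 56.0.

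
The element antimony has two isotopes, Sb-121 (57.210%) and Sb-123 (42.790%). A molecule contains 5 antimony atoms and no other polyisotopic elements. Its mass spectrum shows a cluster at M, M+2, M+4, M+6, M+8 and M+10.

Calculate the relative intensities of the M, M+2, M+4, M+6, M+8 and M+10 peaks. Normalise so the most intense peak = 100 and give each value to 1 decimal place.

17.9 : 66.8 : 100.0 : 74.8 : 28.0 : 4.2

Each Sb atom is independently Sb-121 (p = 0.57210) or Sb-123 (q = 0.42790); the cluster is the binomial expansion (p + q)^5.
P(M) = 0.57210^5 = 0.061286
P(M+2) = 5 × 0.57210^4 × 0.42790^1 = 0.229192
P(M+4) = 10 × 0.57210^3 × 0.42790^2 = 0.342847
P(M+6) = 10 × 0.57210^2 × 0.42790^3 = 0.256431
P(M+8) = 5 × 0.57210^1 × 0.42790^4 = 0.095898
P(M+10) = 0.42790^5 = 0.014345
The M+4 peak is largest (0.342847); scaling to 100 gives 17.9 : 66.8 : 100.0 : 74.8 : 28.0 : 4.2.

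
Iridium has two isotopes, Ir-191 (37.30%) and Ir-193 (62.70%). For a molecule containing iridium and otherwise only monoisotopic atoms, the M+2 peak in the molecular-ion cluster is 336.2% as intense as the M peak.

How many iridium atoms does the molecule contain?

With n Ir atoms, P(M+2)/P(M) = C(n,1)·p^(n−1)q / p^n = n·q/p = n · 0.6270/0.3730.
n = 3.362 × 0.3730/0.6270 = 2.00 ≈ 2

2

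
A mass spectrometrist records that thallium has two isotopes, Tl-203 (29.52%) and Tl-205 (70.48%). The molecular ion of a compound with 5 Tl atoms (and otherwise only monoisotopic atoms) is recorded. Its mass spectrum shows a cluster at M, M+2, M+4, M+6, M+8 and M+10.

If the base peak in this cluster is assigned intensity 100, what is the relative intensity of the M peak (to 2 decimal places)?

(0.2952 + 0.7048)^5 gives M 0.0022, M+2 0.0268, M+4 0.1278, M+6 0.3051, M+8 0.3642, M+10 0.1739; the largest is M+8.
P(M+8) = C(5,4) × 0.2952^1 × 0.7048^4 = 5 × 0.2952 × 0.24675365 = 0.364208 (base)
P(M) = C(5,0) × 0.2952^5 × 0.7048^0 = 1 × 0.00224172 × 1.0000 = 0.002242
Relative intensity = 0.002242 / 0.364208 × 100 = 0.62

0.62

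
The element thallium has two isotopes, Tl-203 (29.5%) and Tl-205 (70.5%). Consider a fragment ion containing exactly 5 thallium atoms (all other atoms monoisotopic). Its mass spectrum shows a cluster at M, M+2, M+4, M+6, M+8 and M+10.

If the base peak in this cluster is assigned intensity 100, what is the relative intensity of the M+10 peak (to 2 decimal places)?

47.80

(0.295 + 0.705)^5 gives M 0.0022, M+2 0.0267, M+4 0.1276, M+6 0.3049, M+8 0.3644, M+10 0.1742; the largest is M+8.
P(M+8) = C(5,4) × 0.295^1 × 0.705^4 = 5 × 0.2950 × 0.24703385 = 0.364375 (base)
P(M+10) = C(5,5) × 0.295^0 × 0.705^5 = 1 × 1.0000 × 0.17415886 = 0.174159
Relative intensity = 0.174159 / 0.364375 × 100 = 47.80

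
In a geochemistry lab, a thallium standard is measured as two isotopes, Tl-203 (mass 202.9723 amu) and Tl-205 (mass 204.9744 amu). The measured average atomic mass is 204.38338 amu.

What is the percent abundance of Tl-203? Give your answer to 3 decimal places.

Writing the weighted mean with unknown fraction x of Tl-203:
202.9723·x + 204.9744·(1 − x) = 204.38338
(202.9723 − 204.9744)·x = 204.38338 − 204.9744
x = -0.59102 / -2.0021 = 0.29520 → 29.520% Tl-203, 70.480% Tl-205.

29.520%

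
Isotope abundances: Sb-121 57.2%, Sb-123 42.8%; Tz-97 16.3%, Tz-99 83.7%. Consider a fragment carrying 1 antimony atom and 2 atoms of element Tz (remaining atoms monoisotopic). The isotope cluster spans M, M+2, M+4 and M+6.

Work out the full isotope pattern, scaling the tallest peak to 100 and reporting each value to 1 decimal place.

Antimony pattern (n=1): 0.5720 : 0.4280
Element Tz pattern (n=2): 0.026569 : 0.272862 : 0.700569
Convolve the two distributions (both contribute in 2-u steps):
  M: 0.5720×0.026569 = 0.015197
  M+2: 0.5720×0.272862 + 0.4280×0.026569 = 0.167449
  M+4: 0.5720×0.700569 + 0.4280×0.272862 = 0.517510
  M+6: 0.4280×0.700569 = 0.299844
Scale to base peak (0.517510) = 100: 2.9 : 32.4 : 100.0 : 57.9

2.9 : 32.4 : 100.0 : 57.9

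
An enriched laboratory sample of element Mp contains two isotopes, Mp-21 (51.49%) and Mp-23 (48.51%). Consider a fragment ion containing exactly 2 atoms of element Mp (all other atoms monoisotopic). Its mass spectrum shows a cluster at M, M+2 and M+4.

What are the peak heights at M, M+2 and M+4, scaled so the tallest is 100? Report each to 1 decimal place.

53.1 : 100.0 : 47.1

Expanding (0.5149 + 0.4851)^2:
P(M) = 0.5149^2 = 0.265122
P(M+2) = 2 × 0.5149^1 × 0.4851^1 = 0.499556
P(M+4) = 0.4851^2 = 0.235322
The M+2 peak is largest (0.499556); scaling to 100 gives 53.1 : 100.0 : 47.1.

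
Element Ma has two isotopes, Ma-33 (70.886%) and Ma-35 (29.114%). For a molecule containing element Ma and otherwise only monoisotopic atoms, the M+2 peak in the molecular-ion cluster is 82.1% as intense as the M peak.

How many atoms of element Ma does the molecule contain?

The M+2/M ratio from n Ma atoms is n · q/p = n · 0.29114/0.70886.
n = 0.821 × 0.70886/0.29114 = 2.00 ≈ 2

2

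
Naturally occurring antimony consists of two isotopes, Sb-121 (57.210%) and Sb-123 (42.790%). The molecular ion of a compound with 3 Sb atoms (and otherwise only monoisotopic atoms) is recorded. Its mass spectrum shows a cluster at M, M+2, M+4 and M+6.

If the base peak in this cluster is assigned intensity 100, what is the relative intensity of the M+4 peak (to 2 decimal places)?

74.79

(0.57210 + 0.42790)^3 gives M 0.1872, M+2 0.4202, M+4 0.3143, M+6 0.0783; the largest is M+2.
P(M+2) = C(3,1) × 0.57210^2 × 0.42790^1 = 3 × 0.32729841 × 0.4279 = 0.420153 (base)
P(M+4) = C(3,2) × 0.57210^1 × 0.42790^2 = 3 × 0.5721 × 0.18309841 = 0.314252
Relative intensity = 0.314252 / 0.420153 × 100 = 74.79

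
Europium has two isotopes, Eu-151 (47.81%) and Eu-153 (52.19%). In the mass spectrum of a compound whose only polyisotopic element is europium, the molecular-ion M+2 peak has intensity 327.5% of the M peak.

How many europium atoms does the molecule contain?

3

The M+2/M ratio from n Eu atoms is n · q/p = n · 0.5219/0.4781.
n = 3.275 × 0.4781/0.5219 = 3.00 ≈ 3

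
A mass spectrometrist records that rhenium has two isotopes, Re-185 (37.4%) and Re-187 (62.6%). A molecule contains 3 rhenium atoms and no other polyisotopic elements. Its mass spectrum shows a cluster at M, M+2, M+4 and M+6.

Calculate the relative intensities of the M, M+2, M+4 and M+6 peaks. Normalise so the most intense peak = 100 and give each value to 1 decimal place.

11.9 : 59.7 : 100.0 : 55.8

The 3 Re atoms are independent, so intensities follow the terms of (0.374 + 0.626)^3.
P(M) = 0.374^3 = 0.052314
P(M+2) = 3 × 0.374^2 × 0.626^1 = 0.262687
P(M+4) = 3 × 0.374^1 × 0.626^2 = 0.439685
P(M+6) = 0.626^3 = 0.245314
The M+4 peak is largest (0.439685); scaling to 100 gives 11.9 : 59.7 : 100.0 : 55.8.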